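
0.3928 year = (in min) 2.065e+05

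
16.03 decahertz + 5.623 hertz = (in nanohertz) 1.659e+11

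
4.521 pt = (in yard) 0.001744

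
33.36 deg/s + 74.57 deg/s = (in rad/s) 1.884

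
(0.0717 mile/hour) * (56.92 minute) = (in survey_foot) 359.1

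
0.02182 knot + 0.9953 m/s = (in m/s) 1.007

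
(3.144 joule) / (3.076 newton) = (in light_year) 1.08e-16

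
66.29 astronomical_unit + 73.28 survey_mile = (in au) 66.29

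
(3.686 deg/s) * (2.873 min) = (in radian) 11.09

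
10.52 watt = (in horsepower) 0.01411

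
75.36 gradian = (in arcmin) 4069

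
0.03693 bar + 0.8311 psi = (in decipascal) 9.423e+04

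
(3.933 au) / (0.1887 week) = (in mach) 1.514e+04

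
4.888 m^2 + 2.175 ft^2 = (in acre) 0.001258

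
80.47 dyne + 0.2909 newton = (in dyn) 2.917e+04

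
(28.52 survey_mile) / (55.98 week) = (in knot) 0.002635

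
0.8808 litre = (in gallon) 0.2327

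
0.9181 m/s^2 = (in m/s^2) 0.9181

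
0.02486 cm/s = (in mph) 0.0005561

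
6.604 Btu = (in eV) 4.349e+22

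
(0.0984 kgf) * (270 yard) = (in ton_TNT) 5.694e-08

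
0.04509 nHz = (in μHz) 4.509e-05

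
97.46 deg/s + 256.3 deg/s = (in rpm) 58.96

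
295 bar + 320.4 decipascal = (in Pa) 2.95e+07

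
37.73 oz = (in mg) 1.07e+06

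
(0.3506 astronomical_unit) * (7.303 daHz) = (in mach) 1.125e+10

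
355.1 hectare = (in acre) 877.5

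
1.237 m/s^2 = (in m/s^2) 1.237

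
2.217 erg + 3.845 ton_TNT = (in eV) 1.004e+29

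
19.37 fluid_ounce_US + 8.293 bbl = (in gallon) 348.5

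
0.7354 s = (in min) 0.01226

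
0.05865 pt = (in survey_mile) 1.286e-08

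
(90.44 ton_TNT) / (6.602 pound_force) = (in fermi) 1.289e+25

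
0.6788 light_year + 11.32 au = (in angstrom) 6.424e+25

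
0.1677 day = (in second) 1.449e+04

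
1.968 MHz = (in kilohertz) 1968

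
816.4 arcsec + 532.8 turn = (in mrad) 3.348e+06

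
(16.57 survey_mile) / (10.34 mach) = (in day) 8.766e-05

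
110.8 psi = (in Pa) 7.639e+05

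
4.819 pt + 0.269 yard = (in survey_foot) 0.8126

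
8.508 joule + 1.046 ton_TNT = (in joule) 4.376e+09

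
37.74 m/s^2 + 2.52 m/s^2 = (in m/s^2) 40.26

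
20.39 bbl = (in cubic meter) 3.242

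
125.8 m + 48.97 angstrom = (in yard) 137.6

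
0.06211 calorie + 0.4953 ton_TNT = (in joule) 2.072e+09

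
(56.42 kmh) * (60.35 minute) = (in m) 5.675e+04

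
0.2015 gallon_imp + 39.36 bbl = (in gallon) 1653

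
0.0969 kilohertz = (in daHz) 9.69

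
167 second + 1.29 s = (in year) 5.336e-06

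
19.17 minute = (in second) 1150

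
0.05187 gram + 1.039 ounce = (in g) 29.51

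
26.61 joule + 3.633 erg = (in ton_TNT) 6.36e-09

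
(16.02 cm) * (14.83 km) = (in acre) 0.5871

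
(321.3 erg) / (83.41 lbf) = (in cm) 8.66e-06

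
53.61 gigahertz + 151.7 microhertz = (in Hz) 5.361e+10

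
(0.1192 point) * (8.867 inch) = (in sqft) 0.0001019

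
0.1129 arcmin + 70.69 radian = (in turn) 11.25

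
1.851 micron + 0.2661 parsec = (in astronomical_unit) 5.489e+04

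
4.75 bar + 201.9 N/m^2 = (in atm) 4.69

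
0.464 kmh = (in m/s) 0.1289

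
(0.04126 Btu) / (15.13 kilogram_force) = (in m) 0.2934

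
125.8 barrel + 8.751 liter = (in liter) 2.001e+04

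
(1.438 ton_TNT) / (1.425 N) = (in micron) 4.222e+15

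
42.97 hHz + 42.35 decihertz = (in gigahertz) 4.301e-06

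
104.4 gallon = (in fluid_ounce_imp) 1.391e+04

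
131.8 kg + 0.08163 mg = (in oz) 4649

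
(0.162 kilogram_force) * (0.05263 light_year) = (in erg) 7.91e+21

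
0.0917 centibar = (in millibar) 0.917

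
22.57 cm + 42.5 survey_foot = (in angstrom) 1.318e+11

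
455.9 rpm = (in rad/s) 47.74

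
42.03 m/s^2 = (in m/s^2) 42.03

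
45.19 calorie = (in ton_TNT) 4.519e-08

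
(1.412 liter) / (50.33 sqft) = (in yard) 0.0003302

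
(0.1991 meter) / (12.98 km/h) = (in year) 1.751e-09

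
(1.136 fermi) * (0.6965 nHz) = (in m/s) 7.912e-25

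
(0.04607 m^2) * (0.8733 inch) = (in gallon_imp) 0.2248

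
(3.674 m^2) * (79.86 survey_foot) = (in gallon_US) 2.362e+04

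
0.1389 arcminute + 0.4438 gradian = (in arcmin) 24.1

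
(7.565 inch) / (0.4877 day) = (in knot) 8.864e-06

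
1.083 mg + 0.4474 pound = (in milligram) 2.029e+05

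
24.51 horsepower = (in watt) 1.828e+04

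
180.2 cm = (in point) 5108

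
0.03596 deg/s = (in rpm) 0.005993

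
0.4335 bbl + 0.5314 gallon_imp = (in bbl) 0.4487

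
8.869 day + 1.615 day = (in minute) 1.51e+04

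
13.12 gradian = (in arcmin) 708.5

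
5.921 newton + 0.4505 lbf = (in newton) 7.925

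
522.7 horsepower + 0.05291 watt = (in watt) 3.898e+05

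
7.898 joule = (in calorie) 1.888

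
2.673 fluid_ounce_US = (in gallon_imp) 0.01739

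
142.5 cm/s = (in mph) 3.188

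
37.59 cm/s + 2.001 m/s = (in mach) 0.006981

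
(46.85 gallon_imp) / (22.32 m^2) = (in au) 6.379e-14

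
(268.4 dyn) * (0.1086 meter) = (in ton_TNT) 6.967e-14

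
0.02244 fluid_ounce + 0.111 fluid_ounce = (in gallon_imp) 0.0008681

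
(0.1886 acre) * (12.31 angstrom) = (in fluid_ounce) 0.03177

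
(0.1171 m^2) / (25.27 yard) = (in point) 14.37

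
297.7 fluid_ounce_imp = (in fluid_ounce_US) 286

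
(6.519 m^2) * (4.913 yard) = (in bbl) 184.2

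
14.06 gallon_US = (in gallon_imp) 11.71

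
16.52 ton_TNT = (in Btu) 6.551e+07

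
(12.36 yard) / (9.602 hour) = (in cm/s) 0.0327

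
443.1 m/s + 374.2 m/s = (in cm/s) 8.173e+04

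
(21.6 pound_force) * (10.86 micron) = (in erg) 1.043e+04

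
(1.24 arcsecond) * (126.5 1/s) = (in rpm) 0.007262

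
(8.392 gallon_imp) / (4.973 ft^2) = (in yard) 0.09031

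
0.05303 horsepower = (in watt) 39.54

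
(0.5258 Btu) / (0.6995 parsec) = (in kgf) 2.621e-15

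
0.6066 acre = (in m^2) 2455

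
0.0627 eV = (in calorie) 2.401e-21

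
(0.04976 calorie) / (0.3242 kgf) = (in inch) 2.578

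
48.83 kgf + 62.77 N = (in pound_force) 121.8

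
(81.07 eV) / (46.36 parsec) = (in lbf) 2.041e-36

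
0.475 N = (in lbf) 0.1068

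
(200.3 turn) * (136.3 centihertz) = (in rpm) 1.638e+04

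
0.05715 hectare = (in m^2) 571.5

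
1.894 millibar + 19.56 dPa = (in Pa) 191.4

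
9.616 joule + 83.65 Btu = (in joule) 8.827e+04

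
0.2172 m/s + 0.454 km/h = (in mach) 0.001008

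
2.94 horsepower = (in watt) 2192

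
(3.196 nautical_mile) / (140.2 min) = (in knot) 1.368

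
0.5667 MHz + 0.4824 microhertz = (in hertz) 5.667e+05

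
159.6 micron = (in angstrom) 1.596e+06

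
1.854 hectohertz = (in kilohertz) 0.1854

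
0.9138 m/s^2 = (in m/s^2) 0.9138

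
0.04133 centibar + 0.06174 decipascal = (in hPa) 0.4134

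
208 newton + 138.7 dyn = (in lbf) 46.76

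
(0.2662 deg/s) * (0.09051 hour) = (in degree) 86.74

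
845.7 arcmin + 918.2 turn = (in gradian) 3.673e+05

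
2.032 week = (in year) 0.03897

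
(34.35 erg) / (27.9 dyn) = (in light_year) 1.301e-18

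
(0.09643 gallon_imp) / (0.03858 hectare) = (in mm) 0.001136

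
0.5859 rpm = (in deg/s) 3.515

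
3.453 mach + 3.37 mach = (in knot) 4516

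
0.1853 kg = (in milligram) 1.853e+05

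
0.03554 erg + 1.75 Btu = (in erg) 1.846e+10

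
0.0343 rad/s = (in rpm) 0.3275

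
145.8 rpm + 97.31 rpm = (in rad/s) 25.46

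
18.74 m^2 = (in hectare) 0.001874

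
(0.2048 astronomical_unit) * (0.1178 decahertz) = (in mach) 1.06e+08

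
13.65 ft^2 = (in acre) 0.0003134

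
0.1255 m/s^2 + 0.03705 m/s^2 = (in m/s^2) 0.1626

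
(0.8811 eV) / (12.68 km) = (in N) 1.113e-23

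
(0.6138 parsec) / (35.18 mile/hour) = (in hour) 3.345e+11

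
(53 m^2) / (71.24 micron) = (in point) 2.109e+09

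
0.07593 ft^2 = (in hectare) 7.054e-07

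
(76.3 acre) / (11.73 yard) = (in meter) 2.879e+04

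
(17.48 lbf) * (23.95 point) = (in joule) 0.657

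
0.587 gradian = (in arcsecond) 1902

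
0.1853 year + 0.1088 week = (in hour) 1642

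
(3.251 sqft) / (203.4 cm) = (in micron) 1.485e+05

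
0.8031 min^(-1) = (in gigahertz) 1.339e-11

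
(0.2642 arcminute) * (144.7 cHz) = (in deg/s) 0.006372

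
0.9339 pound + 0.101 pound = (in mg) 4.694e+05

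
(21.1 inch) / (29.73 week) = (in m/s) 2.981e-08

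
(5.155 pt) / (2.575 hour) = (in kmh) 7.062e-07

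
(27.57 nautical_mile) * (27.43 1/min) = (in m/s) 2.334e+04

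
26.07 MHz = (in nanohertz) 2.607e+16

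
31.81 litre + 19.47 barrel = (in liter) 3127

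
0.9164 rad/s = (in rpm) 8.751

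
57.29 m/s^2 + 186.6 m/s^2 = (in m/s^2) 243.9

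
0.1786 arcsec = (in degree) 4.961e-05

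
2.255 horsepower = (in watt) 1682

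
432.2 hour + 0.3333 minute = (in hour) 432.2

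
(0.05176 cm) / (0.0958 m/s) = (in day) 6.253e-08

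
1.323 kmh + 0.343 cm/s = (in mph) 0.8297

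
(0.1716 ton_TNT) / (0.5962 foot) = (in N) 3.951e+09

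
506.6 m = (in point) 1.436e+06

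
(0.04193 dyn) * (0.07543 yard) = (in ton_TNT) 6.912e-18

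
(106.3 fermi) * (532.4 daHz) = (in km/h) 2.037e-09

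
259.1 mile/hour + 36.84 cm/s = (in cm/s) 1.162e+04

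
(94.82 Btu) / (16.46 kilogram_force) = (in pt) 1.757e+06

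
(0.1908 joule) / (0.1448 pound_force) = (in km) 0.0002962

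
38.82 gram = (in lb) 0.08558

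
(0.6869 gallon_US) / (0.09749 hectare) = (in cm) 0.0002667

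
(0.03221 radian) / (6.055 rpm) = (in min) 0.0008466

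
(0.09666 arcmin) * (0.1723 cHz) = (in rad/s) 4.845e-08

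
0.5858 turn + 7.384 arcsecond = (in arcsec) 7.592e+05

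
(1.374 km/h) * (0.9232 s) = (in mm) 352.4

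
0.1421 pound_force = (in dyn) 6.321e+04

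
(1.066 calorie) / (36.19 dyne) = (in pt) 3.493e+07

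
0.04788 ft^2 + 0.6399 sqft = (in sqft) 0.6878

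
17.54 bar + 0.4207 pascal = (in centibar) 1754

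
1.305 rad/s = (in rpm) 12.46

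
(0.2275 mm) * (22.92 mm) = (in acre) 1.288e-09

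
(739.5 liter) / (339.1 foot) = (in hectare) 7.155e-07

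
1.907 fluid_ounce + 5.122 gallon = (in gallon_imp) 4.277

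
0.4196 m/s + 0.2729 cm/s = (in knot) 0.8209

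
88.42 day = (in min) 1.273e+05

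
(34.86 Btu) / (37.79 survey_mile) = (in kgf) 0.06167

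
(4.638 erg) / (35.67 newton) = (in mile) 8.079e-12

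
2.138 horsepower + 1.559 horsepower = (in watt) 2757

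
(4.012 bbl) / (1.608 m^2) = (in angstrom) 3.967e+09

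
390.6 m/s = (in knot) 759.3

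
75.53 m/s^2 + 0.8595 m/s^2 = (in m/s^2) 76.39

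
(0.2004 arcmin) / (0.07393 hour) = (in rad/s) 2.19e-07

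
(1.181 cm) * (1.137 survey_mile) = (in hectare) 0.002161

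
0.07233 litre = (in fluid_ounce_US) 2.446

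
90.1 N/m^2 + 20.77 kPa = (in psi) 3.026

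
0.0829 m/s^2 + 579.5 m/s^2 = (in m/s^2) 579.6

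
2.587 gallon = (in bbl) 0.0616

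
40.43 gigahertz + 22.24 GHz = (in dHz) 6.267e+11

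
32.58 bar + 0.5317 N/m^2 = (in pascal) 3.258e+06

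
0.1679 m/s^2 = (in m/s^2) 0.1679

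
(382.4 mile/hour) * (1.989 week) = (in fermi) 2.056e+23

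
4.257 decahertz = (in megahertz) 4.257e-05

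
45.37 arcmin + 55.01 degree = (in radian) 0.9733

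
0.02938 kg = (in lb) 0.06477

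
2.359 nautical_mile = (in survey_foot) 1.433e+04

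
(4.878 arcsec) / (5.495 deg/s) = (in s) 0.0002466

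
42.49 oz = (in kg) 1.205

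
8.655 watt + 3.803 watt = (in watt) 12.46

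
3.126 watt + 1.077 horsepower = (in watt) 806.2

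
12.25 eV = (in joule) 1.963e-18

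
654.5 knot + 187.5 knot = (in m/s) 433.2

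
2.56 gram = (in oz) 0.0903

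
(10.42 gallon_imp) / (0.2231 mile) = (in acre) 3.26e-08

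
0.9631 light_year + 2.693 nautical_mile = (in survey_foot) 2.989e+16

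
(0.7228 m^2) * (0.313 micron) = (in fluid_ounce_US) 0.00765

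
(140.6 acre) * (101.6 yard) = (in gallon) 1.396e+10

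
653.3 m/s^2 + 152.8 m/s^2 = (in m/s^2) 806.1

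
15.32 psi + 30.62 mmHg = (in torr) 822.9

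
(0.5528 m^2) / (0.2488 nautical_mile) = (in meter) 0.0012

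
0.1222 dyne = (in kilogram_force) 1.246e-07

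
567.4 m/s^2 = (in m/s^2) 567.4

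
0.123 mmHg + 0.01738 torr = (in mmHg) 0.1404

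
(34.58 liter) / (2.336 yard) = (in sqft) 0.1743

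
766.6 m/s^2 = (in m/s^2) 766.6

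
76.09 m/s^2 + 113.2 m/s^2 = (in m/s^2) 189.3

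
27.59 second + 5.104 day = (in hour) 122.5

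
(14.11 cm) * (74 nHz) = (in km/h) 3.759e-08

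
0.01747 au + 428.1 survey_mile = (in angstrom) 2.614e+19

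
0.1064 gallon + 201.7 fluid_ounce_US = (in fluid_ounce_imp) 224.1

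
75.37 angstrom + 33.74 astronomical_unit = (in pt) 1.431e+16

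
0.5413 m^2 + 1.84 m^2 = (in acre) 0.0005884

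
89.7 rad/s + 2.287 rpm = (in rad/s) 89.94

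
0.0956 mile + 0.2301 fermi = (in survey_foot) 504.8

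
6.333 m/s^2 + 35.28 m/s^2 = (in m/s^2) 41.61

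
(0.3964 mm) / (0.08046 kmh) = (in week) 2.933e-08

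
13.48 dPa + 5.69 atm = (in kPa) 576.5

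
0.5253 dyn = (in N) 5.253e-06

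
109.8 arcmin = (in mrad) 31.94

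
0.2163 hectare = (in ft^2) 2.328e+04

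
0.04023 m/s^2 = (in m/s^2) 0.04023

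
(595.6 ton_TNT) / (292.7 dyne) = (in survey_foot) 2.793e+15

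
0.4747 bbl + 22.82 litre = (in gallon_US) 25.97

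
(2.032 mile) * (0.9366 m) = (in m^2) 3063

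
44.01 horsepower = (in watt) 3.282e+04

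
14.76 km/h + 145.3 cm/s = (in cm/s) 555.3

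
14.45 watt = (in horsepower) 0.01938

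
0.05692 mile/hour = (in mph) 0.05692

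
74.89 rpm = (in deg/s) 449.3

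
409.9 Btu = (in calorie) 1.034e+05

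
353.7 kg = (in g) 3.537e+05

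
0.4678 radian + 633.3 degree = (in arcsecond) 2.376e+06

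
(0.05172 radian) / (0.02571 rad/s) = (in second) 2.012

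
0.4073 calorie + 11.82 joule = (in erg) 1.352e+08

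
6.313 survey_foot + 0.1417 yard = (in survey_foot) 6.738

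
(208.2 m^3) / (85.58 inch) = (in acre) 0.02367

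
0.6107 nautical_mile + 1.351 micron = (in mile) 0.7028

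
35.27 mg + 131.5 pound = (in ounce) 2104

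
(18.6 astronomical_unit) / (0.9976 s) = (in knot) 5.422e+12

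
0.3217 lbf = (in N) 1.431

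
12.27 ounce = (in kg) 0.3478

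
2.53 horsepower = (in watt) 1887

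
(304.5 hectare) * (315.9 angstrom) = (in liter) 96.19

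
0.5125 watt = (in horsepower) 0.0006873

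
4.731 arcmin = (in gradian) 0.08761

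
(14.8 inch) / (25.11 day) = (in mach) 5.089e-10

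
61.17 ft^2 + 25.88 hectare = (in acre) 63.95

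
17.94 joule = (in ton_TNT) 4.288e-09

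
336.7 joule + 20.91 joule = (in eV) 2.232e+21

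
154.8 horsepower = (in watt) 1.154e+05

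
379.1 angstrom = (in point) 0.0001075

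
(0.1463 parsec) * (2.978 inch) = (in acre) 8.438e+10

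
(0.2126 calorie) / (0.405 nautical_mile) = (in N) 0.001186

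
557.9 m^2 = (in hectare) 0.05579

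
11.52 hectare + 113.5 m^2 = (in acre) 28.49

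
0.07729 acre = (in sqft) 3367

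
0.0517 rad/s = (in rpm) 0.4937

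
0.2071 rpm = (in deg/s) 1.243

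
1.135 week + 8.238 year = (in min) 4.341e+06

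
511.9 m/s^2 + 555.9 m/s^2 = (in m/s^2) 1068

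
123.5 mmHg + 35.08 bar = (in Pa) 3.524e+06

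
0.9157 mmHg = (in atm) 0.001205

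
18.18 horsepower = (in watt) 1.356e+04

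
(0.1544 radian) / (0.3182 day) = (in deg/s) 0.0003218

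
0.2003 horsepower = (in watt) 149.4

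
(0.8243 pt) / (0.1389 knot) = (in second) 0.00407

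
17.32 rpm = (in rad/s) 1.814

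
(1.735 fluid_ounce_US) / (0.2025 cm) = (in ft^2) 0.2727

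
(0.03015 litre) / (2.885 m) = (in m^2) 1.045e-05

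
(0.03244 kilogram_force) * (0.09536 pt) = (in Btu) 1.014e-08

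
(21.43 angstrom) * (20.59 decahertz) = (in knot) 8.577e-07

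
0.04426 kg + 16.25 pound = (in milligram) 7.415e+06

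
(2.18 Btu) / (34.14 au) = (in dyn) 4.503e-05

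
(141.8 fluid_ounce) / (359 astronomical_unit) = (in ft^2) 8.405e-16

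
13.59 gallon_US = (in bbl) 0.3236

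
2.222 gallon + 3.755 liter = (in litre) 12.17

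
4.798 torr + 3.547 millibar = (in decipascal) 9944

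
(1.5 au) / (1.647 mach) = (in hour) 1.111e+05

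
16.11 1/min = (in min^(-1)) 16.11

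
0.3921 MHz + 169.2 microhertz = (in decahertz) 3.921e+04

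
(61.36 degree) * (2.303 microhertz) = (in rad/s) 2.466e-06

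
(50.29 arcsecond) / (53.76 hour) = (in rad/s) 1.26e-09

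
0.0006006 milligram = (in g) 6.006e-07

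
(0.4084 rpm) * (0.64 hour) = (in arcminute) 3.387e+05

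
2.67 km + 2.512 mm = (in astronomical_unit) 1.785e-08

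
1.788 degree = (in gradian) 1.987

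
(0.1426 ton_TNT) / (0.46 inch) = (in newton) 5.106e+10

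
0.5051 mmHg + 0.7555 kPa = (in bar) 0.008228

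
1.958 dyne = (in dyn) 1.958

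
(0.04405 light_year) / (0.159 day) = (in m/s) 3.034e+10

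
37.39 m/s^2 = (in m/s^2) 37.39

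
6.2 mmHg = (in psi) 0.1199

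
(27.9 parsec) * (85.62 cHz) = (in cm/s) 7.371e+19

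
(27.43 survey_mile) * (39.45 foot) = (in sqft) 5.714e+06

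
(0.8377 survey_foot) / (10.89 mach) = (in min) 1.148e-06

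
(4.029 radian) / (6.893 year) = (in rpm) 1.77e-07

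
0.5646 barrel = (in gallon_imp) 19.75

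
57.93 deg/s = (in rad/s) 1.011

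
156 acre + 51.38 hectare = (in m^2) 1.145e+06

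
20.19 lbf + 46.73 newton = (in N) 136.5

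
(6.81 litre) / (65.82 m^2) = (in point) 0.2933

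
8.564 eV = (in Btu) 1.301e-21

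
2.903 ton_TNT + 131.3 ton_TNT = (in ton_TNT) 134.2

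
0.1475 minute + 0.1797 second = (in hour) 0.002508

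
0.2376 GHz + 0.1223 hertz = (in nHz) 2.376e+17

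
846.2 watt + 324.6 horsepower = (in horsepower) 325.7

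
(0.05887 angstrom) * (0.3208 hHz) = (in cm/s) 1.889e-08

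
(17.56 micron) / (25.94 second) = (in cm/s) 6.769e-05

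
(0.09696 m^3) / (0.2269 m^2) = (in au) 2.856e-12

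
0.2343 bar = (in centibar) 23.43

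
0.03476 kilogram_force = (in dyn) 3.409e+04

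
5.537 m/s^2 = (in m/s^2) 5.537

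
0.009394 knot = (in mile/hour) 0.01081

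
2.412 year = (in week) 125.8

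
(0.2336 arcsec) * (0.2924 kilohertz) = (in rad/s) 0.0003312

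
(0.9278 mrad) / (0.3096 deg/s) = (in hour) 4.77e-05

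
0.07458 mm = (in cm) 0.007458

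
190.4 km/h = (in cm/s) 5289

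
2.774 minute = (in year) 5.278e-06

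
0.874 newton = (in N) 0.874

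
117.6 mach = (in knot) 7.784e+04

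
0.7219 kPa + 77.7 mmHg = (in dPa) 1.108e+05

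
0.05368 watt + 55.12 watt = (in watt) 55.17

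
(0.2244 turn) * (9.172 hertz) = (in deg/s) 741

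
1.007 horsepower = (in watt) 750.9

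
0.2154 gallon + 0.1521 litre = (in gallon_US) 0.2556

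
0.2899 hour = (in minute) 17.39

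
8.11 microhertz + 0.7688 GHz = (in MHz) 768.8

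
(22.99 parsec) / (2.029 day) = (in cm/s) 4.047e+14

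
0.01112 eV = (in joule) 1.782e-21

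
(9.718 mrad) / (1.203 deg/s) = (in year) 1.468e-08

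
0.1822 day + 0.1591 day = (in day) 0.3413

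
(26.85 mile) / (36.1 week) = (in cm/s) 0.1979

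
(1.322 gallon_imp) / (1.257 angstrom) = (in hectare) 4781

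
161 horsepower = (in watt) 1.201e+05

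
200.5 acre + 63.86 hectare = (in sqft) 1.561e+07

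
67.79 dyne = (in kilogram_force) 6.913e-05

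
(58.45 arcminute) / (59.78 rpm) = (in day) 3.143e-08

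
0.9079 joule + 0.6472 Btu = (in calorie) 163.4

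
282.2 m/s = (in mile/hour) 631.3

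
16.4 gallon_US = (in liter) 62.08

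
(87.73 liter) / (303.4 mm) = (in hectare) 2.892e-05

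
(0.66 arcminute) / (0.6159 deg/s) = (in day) 2.067e-07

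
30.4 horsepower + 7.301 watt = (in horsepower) 30.41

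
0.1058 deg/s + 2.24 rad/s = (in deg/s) 128.4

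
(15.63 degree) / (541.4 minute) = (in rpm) 8.019e-05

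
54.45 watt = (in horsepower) 0.07302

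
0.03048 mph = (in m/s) 0.01363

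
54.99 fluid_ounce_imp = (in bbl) 0.009827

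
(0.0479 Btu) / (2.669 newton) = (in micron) 1.893e+07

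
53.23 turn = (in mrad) 3.345e+05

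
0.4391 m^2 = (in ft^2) 4.726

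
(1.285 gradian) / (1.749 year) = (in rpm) 3.495e-09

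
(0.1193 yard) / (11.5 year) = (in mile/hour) 6.729e-10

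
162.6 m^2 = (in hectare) 0.01626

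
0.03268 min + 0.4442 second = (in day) 2.784e-05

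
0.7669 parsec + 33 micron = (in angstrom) 2.366e+26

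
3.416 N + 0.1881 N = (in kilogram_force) 0.3675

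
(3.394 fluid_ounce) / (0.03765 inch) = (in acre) 2.594e-05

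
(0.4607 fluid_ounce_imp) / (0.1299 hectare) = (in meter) 1.008e-08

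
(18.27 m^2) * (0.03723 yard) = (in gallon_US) 164.3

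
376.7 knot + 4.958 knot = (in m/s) 196.3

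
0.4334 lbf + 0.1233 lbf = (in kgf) 0.2525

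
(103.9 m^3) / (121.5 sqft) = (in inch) 362.4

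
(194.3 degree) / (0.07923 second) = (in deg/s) 2452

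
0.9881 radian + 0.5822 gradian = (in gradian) 63.49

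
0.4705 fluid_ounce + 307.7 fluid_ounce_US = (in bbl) 0.05732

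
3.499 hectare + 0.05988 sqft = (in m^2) 3.499e+04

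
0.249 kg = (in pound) 0.549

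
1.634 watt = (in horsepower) 0.002191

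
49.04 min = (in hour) 0.8173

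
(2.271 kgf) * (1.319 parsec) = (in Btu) 8.591e+14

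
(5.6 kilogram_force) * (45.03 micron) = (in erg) 2.473e+04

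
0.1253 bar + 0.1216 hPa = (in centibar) 12.54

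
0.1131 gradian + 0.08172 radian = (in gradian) 5.316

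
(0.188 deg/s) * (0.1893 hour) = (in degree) 128.1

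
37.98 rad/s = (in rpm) 362.7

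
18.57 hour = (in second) 6.685e+04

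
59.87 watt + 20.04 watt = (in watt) 79.91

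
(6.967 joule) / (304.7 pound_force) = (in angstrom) 5.14e+07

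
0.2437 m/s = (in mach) 0.0007157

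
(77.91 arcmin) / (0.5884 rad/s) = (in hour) 1.07e-05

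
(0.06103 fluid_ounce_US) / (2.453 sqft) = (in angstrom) 7.92e+04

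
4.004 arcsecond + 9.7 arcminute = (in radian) 0.002841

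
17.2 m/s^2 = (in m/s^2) 17.2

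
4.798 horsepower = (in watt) 3578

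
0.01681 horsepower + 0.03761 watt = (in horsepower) 0.01686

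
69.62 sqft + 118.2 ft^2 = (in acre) 0.004312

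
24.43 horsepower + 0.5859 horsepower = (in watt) 1.865e+04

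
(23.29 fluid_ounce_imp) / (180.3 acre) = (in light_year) 9.586e-26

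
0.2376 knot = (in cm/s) 12.22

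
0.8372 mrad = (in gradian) 0.0533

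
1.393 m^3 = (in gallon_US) 368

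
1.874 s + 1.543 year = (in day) 563.2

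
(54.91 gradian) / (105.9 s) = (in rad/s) 0.008145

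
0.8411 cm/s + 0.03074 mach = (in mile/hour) 23.43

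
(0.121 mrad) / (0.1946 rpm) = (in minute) 9.896e-05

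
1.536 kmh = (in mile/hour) 0.9544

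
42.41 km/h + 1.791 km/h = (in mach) 0.03606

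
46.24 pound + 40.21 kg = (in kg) 61.18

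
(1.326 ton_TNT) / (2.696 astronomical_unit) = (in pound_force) 0.003092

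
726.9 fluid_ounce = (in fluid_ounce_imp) 756.6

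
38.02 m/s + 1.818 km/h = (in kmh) 138.7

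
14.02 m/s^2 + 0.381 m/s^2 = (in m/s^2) 14.4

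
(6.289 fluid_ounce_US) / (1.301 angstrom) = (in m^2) 1.43e+06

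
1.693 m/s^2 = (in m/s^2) 1.693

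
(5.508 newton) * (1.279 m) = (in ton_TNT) 1.684e-09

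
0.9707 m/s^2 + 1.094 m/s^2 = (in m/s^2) 2.065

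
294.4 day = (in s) 2.544e+07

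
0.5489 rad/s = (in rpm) 5.242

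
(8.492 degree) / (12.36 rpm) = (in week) 1.893e-07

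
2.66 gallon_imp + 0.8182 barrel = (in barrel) 0.8943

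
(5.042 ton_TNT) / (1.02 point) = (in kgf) 5.978e+12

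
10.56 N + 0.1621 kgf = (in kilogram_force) 1.239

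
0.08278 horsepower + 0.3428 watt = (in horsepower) 0.08324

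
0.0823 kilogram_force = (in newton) 0.8071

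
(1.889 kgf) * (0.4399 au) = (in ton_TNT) 291.4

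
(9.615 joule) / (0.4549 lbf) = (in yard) 5.196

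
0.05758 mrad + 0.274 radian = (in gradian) 17.45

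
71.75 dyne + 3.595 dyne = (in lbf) 0.0001694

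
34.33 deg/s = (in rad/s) 0.5992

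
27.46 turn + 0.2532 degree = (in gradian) 1.098e+04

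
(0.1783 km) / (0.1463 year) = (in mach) 1.135e-07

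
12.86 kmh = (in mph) 7.991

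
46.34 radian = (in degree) 2655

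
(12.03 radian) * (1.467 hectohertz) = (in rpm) 1.685e+04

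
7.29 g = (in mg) 7290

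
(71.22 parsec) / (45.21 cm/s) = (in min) 8.102e+16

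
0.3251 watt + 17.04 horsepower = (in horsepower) 17.04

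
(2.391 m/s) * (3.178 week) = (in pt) 1.303e+10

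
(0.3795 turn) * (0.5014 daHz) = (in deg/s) 685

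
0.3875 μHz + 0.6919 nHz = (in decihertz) 3.882e-06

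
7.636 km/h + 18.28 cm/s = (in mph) 5.154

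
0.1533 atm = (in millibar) 155.3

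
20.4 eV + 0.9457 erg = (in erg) 0.9457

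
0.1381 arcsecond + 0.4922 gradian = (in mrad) 7.732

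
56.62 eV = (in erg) 9.072e-11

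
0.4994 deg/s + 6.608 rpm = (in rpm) 6.691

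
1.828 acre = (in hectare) 0.7398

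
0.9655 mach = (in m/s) 328.8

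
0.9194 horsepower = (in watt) 685.6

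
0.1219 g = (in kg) 0.0001219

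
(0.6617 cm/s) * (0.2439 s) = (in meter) 0.001614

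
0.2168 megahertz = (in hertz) 2.168e+05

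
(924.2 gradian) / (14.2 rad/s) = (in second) 1.022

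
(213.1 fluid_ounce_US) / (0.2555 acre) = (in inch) 0.00024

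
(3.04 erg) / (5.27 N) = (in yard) 6.309e-08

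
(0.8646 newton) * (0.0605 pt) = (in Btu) 1.749e-08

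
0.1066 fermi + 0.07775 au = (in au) 0.07775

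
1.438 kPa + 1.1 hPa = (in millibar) 15.48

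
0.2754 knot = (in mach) 0.0004161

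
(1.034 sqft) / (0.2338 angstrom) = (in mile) 2.553e+06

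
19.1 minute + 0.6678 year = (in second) 2.106e+07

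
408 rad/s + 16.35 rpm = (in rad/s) 409.7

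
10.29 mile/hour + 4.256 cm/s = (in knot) 9.024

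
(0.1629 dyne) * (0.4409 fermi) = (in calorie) 1.717e-22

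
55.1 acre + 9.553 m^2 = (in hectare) 22.3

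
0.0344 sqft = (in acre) 7.897e-07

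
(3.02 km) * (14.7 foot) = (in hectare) 1.353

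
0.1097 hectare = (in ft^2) 1.181e+04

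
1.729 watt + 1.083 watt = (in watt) 2.812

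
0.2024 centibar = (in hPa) 2.024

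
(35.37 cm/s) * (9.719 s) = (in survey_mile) 0.002136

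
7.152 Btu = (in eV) 4.71e+22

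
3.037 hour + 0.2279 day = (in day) 0.3544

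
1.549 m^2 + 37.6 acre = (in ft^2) 1.638e+06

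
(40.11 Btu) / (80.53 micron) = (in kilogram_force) 5.359e+07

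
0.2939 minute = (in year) 5.592e-07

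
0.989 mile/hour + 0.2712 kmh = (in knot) 1.006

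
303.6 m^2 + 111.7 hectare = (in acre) 276.1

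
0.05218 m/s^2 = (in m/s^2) 0.05218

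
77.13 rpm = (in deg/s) 462.8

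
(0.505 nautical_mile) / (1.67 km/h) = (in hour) 0.56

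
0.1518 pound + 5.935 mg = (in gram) 68.86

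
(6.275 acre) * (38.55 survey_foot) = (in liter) 2.984e+08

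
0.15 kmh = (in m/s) 0.04167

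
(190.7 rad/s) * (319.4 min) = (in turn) 5.816e+05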